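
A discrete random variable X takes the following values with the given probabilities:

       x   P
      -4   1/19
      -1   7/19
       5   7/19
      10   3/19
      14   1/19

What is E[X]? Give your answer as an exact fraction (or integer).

68/19

E[X] = (1/19)·(-4) + (7/19)·(-1) + (7/19)·5 + (3/19)·10 + (1/19)·14
     = 68/19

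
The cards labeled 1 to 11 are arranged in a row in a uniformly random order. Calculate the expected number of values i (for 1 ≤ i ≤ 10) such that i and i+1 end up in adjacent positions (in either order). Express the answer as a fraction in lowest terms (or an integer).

20/11

For each i ∈ {1,…,10}, let Xᵢ = 1 if i and i+1 are adjacent. P(Xᵢ=1) = 2·(11−1)!/11! = 2/11.
By linearity, E[ΣXᵢ] = (10)·(2/11) = 20/11.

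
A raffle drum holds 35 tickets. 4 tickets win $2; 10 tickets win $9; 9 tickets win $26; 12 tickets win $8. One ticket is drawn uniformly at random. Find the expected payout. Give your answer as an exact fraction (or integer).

428/35 dollars

E[payout] = (4/35)·2 + (10/35)·9 + (9/35)·26 + (12/35)·8 = 428/35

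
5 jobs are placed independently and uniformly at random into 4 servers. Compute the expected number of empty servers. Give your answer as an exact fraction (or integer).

Let Xⱼ=1 if server j is empty. P(Xⱼ=1) = ((4-1)/4)^5 = 243/1024.
By linearity, E[#empty] = 4·243/1024 = 243/256.

243/256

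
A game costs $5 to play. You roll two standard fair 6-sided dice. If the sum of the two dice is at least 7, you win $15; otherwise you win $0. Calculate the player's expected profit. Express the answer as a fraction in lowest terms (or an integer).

15/4 dollars

E[payout] = (5/12)·0 + (7/12)·15 = 35/4
Expected profit = 35/4 − 5 = 15/4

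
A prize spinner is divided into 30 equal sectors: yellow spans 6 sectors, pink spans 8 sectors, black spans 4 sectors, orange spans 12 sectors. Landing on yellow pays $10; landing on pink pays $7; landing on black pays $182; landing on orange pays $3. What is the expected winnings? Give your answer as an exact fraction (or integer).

88/3 dollars

E[payout] = (6/30)·10 + (8/30)·7 + (4/30)·182 + (12/30)·3 = 88/3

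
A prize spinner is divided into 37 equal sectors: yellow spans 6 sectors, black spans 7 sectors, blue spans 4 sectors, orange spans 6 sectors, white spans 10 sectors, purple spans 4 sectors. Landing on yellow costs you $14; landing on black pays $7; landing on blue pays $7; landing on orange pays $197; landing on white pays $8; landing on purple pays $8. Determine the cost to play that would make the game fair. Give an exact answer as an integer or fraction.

E[payout] = (6/37)·(-14) + (7/37)·7 + (4/37)·7 + (6/37)·197 + (10/37)·8 + (4/37)·8 = 1287/37
Fair fee = E[payout] = 1287/37

1287/37 dollars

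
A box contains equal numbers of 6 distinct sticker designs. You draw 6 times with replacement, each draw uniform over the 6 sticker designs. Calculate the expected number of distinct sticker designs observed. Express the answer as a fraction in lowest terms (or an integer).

31031/7776

Let Xⱼ=1 if type j appears at least once. P(Xⱼ=1) = 1 − ((6−1)/6)^6 = 31031/46656.
E[#distinct] = 6·31031/46656 = 31031/7776.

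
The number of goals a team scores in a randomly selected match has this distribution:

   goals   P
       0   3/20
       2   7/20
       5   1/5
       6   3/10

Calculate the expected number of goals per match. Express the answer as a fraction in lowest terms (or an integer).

E[X] = (3/20)·0 + (7/20)·2 + (1/5)·5 + (3/10)·6
     = 7/2

7/2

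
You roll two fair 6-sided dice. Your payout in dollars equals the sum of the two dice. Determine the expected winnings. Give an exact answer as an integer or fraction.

$7

Distribution of the sum of the two dice: 2 w.p. 1/36, 3 w.p. 1/18, 4 w.p. 1/12, 5 w.p. 1/9, 6 w.p. 5/36, 7 w.p. 1/6, …
E[payout] = (1/36)·2 + (1/18)·3 + (1/12)·4 + (1/9)·5 + (5/36)·6 + (1/6)·7 + (5/36)·8 + (1/9)·9 + (1/12)·10 + (1/18)·11 + (1/36)·12 = 7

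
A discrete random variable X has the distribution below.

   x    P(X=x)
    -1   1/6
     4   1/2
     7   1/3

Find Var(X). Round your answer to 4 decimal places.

E[X] = (1/6)·(-1) + (1/2)·4 + (1/3)·7 = 25/6
E[X²] = (1/6)·1 + (1/2)·16 + (1/3)·49 = 49/2
Var(X) = 49/2 − (25/6)² = 257/36 ≈ 7.1389

7.1389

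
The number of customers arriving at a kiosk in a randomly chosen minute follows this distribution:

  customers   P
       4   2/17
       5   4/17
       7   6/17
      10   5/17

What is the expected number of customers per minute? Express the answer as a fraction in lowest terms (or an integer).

E[X] = (2/17)·4 + (4/17)·5 + (6/17)·7 + (5/17)·10
     = 120/17

120/17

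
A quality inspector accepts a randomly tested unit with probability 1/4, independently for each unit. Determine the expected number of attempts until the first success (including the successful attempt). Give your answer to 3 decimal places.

4.000

For a geometric distribution, E[trials] = 1/p = 1/(1/4) = 4.
≈ 4.000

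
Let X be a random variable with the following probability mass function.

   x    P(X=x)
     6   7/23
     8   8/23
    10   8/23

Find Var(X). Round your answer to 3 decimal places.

2.601

E[X] = (7/23)·6 + (8/23)·8 + (8/23)·10 = 186/23
E[X²] = (7/23)·36 + (8/23)·64 + (8/23)·100 = 68
Var(X) = 68 − (186/23)² = 1376/529 ≈ 2.601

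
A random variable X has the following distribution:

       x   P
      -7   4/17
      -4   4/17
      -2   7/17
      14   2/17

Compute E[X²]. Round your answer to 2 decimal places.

40.00

E[X²] = (4/17)·49 + (4/17)·16 + (7/17)·4 + (2/17)·196
     = 40 ≈ 40.00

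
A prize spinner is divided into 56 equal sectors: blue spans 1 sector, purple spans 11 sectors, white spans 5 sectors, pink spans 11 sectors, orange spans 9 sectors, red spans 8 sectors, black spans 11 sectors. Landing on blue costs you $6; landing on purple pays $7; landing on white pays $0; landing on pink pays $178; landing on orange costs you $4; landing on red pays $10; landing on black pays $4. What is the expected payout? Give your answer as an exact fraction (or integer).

E[payout] = (1/56)·(-6) + (11/56)·7 + (5/56)·0 + (11/56)·178 + (9/56)·(-4) + (8/56)·10 + (11/56)·4 = 2117/56

2117/56 dollars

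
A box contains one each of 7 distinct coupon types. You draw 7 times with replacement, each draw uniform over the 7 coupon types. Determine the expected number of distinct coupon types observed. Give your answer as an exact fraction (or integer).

543607/117649

Let Xⱼ=1 if type j appears at least once. P(Xⱼ=1) = 1 − ((7−1)/7)^7 = 543607/823543.
E[#distinct] = 7·543607/823543 = 543607/117649.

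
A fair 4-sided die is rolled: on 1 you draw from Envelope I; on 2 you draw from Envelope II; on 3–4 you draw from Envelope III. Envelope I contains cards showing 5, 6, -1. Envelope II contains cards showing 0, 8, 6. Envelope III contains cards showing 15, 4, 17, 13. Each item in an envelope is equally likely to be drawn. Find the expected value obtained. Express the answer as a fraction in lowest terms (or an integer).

E[X | Envelope I] = (5 + 6 − 1)/3 = 10/3
E[X | Envelope II] = (0 + 8 + 6)/3 = 14/3
E[X | Envelope III] = (15 + 4 + 17 + 13)/4 = 49/4
E[X] = (1/4)·10/3 + (1/4)·14/3 + (1/2)·49/4 = 65/8

65/8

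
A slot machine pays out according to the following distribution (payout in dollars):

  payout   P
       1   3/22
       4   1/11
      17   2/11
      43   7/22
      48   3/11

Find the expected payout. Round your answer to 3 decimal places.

E[X] = (3/22)·1 + (1/11)·4 + (2/11)·17 + (7/22)·43 + (3/11)·48
     = 334/11 ≈ 30.364

$30.364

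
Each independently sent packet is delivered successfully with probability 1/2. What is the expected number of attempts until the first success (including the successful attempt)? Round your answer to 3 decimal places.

For a geometric distribution, E[trials] = 1/p = 1/(1/2) = 2.
≈ 2.000

2.000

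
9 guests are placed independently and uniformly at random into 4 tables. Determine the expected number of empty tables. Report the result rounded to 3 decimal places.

Let Xⱼ=1 if table j is empty. P(Xⱼ=1) = ((4-1)/4)^9 = 19683/262144.
By linearity, E[#empty] = 4·19683/262144 = 19683/65536.
≈ 0.300

0.300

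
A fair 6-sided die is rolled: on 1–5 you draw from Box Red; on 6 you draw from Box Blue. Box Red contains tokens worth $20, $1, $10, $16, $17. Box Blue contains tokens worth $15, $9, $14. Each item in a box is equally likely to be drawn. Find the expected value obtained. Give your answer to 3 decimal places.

E[X | Box Red] = (20 + 1 + 10 + 16 + 17)/5 = 64/5
E[X | Box Blue] = (15 + 9 + 14)/3 = 38/3
E[X] = (5/6)·64/5 + (1/6)·38/3 = 115/9 ≈ 12.778

$12.778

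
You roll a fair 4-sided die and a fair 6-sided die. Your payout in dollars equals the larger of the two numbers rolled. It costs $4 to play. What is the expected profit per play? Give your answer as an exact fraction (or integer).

Distribution of the larger of the two numbers rolled: 1 w.p. 1/24, 2 w.p. 1/8, 3 w.p. 5/24, 4 w.p. 7/24, 5 w.p. 1/6, 6 w.p. 1/6
E[payout] = (1/24)·1 + (1/8)·2 + (5/24)·3 + (7/24)·4 + (1/6)·5 + (1/6)·6 = 47/12
Expected profit = 47/12 − 4 = -1/12

-1/12 dollars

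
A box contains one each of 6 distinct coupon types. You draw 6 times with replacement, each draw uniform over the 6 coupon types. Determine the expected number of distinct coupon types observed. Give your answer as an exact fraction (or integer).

Let Xⱼ=1 if type j appears at least once. P(Xⱼ=1) = 1 − ((6−1)/6)^6 = 31031/46656.
E[#distinct] = 6·31031/46656 = 31031/7776.

31031/7776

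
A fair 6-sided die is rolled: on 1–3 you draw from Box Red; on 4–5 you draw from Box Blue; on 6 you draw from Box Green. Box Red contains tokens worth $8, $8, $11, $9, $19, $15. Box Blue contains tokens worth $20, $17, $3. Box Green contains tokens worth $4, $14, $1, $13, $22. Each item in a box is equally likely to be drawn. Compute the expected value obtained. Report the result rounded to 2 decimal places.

$12.08

E[X | Box Red] = (8 + 8 + 11 + 9 + 19 + 15)/6 = 35/3
E[X | Box Blue] = (20 + 17 + 3)/3 = 40/3
E[X | Box Green] = (4 + 14 + 1 + 13 + 22)/5 = 54/5
E[X] = (1/2)·35/3 + (1/3)·40/3 + (1/6)·54/5 = 1087/90 ≈ 12.08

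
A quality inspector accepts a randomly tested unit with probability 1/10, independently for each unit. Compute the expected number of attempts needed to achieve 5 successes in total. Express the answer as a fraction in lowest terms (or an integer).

50

By linearity (sum of 5 independent geometric waits), E[trials] = 5/p = 5/(1/10) = 50.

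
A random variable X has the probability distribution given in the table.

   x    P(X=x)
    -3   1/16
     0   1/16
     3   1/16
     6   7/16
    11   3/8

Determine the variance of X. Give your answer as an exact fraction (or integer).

267/16

E[X] = (1/16)·(-3) + (1/16)·0 + (1/16)·3 + (7/16)·6 + (3/8)·11 = 27/4
E[X²] = (1/16)·9 + (1/16)·0 + (1/16)·9 + (7/16)·36 + (3/8)·121 = 249/4
Var(X) = 249/4 − (27/4)² = 267/16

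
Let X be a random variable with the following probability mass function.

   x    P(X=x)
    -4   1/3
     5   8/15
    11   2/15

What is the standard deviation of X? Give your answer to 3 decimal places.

E[X] = 14/5, E[X²] = 174/5
Var(X) = E[X²] − (E[X])² = 174/5 − 196/25 = 674/25
SD(X) = √(674/25) ≈ 5.192

5.192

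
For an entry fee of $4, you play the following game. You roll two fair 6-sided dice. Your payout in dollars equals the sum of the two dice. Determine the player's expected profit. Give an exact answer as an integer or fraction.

Distribution of the sum of the two dice: 2 w.p. 1/36, 3 w.p. 1/18, 4 w.p. 1/12, 5 w.p. 1/9, 6 w.p. 5/36, 7 w.p. 1/6, …
E[payout] = (1/36)·2 + (1/18)·3 + (1/12)·4 + (1/9)·5 + (5/36)·6 + (1/6)·7 + (5/36)·8 + (1/9)·9 + (1/12)·10 + (1/18)·11 + (1/36)·12 = 7
Expected profit = 7 − 4 = 3

$3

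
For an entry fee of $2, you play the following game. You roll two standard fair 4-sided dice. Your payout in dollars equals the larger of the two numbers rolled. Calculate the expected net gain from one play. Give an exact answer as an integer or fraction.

9/8 dollars

Distribution of the larger of the two numbers rolled: 1 w.p. 1/16, 2 w.p. 3/16, 3 w.p. 5/16, 4 w.p. 7/16
E[payout] = (1/16)·1 + (3/16)·2 + (5/16)·3 + (7/16)·4 = 25/8
Expected profit = 25/8 − 2 = 9/8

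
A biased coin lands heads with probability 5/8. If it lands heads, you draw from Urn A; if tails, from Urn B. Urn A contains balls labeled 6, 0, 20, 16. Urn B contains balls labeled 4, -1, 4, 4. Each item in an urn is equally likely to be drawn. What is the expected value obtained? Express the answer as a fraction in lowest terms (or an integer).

E[X | Urn A] = (6 + 0 + 20 + 16)/4 = 21/2
E[X | Urn B] = (4 − 1 + 4 + 4)/4 = 11/4
E[X] = (5/8)·21/2 + (3/8)·11/4 = 243/32

243/32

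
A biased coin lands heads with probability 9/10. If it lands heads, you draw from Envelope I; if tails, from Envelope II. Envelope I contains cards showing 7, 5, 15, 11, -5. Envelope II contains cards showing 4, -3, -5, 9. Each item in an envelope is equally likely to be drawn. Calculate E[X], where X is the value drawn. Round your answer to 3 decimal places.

6.065

E[X | Envelope I] = (7 + 5 + 15 + 11 − 5)/5 = 33/5
E[X | Envelope II] = (4 − 3 − 5 + 9)/4 = 5/4
E[X] = (9/10)·33/5 + (1/10)·5/4 = 1213/200 ≈ 6.065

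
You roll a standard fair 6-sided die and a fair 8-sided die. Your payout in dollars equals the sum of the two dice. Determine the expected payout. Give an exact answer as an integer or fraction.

$8

Distribution of the sum of the two dice: 2 w.p. 1/48, 3 w.p. 1/24, 4 w.p. 1/16, 5 w.p. 1/12, 6 w.p. 5/48, 7 w.p. 1/8, …
E[payout] = (1/48)·2 + (1/24)·3 + (1/16)·4 + (1/12)·5 + (5/48)·6 + (1/8)·7 + (1/8)·8 + (1/8)·9 + (5/48)·10 + (1/12)·11 + (1/16)·12 + (1/24)·13 + (1/48)·14 = 8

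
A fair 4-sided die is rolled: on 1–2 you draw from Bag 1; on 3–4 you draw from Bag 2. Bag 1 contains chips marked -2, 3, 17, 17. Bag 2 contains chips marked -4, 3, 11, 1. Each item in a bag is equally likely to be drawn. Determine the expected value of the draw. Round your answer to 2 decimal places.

5.75

E[X | Bag 1] = (-2 + 3 + 17 + 17)/4 = 35/4
E[X | Bag 2] = (-4 + 3 + 11 + 1)/4 = 11/4
E[X] = (1/2)·35/4 + (1/2)·11/4 = 23/4 ≈ 5.75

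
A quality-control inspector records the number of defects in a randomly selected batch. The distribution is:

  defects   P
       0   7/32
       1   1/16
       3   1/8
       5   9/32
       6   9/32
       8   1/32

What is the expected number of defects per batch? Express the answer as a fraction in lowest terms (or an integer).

E[X] = (7/32)·0 + (1/16)·1 + (1/8)·3 + (9/32)·5 + (9/32)·6 + (1/32)·8
     = 121/32

121/32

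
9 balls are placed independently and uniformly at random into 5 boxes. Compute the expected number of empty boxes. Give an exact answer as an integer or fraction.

262144/390625

Let Xⱼ=1 if box j is empty. P(Xⱼ=1) = ((5-1)/5)^9 = 262144/1953125.
By linearity, E[#empty] = 5·262144/1953125 = 262144/390625.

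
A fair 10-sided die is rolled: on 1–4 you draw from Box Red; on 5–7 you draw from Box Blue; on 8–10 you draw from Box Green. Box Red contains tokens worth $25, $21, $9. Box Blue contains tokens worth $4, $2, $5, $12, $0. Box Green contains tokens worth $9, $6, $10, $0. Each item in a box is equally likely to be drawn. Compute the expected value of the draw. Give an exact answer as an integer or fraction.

6353/600 dollars

E[X | Box Red] = (25 + 21 + 9)/3 = 55/3
E[X | Box Blue] = (4 + 2 + 5 + 12 + 0)/5 = 23/5
E[X | Box Green] = (9 + 6 + 10 + 0)/4 = 25/4
E[X] = (2/5)·55/3 + (3/10)·23/5 + (3/10)·25/4 = 6353/600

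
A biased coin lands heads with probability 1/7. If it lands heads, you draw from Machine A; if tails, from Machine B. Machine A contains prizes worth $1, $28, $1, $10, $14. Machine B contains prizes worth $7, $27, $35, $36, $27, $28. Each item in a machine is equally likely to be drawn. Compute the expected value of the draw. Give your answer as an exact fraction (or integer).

E[X | Machine A] = (1 + 28 + 1 + 10 + 14)/5 = 54/5
E[X | Machine B] = (7 + 27 + 35 + 36 + 27 + 28)/6 = 80/3
E[X] = (1/7)·54/5 + (6/7)·80/3 = 122/5

122/5 dollars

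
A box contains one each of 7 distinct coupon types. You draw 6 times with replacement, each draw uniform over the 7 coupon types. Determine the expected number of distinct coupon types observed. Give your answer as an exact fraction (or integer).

Let Xⱼ=1 if type j appears at least once. P(Xⱼ=1) = 1 − ((7−1)/7)^6 = 70993/117649.
E[#distinct] = 7·70993/117649 = 70993/16807.

70993/16807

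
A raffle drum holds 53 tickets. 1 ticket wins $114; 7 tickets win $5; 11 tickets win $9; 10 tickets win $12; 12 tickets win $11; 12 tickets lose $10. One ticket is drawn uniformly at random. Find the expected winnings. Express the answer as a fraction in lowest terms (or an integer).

380/53 dollars

E[payout] = (1/53)·114 + (7/53)·5 + (11/53)·9 + (10/53)·12 + (12/53)·11 + (12/53)·(-10) = 380/53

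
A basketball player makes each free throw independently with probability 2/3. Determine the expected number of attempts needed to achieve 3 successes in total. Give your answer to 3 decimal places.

4.500

By linearity (sum of 3 independent geometric waits), E[trials] = 3/p = 3/(2/3) = 9/2.
≈ 4.500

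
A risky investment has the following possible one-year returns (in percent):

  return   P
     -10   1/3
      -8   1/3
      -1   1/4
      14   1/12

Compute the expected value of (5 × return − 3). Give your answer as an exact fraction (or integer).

E[5x-3] = (1/3)·(-53) + (1/3)·(-43) + (1/4)·(-8) + (1/12)·67
     = -341/12

-341/12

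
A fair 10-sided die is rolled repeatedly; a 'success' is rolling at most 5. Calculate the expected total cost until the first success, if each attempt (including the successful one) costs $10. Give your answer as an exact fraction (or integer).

E[#attempts] = 1/p = 2; E[cost] = 10·2 = 20.

$20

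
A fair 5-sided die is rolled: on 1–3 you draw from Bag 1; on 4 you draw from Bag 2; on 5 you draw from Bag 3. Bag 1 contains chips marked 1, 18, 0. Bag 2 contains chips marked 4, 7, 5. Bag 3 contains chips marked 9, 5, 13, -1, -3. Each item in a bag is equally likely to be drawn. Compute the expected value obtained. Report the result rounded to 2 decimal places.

5.79

E[X | Bag 1] = (1 + 18 + 0)/3 = 19/3
E[X | Bag 2] = (4 + 7 + 5)/3 = 16/3
E[X | Bag 3] = (9 + 5 + 13 − 1 − 3)/5 = 23/5
E[X] = (3/5)·19/3 + (1/5)·16/3 + (1/5)·23/5 = 434/75 ≈ 5.79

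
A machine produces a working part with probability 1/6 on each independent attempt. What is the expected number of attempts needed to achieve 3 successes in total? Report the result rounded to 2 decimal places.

By linearity (sum of 3 independent geometric waits), E[trials] = 3/p = 3/(1/6) = 18.
≈ 18.00

18.00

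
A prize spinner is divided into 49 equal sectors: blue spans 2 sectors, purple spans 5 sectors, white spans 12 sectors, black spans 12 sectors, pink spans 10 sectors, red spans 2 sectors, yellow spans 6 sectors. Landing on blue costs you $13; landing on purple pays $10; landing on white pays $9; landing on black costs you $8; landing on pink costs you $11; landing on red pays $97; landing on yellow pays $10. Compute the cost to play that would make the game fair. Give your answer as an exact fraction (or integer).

180/49 dollars

E[payout] = (2/49)·(-13) + (5/49)·10 + (12/49)·9 + (12/49)·(-8) + (10/49)·(-11) + (2/49)·97 + (6/49)·10 = 180/49
Fair fee = E[payout] = 180/49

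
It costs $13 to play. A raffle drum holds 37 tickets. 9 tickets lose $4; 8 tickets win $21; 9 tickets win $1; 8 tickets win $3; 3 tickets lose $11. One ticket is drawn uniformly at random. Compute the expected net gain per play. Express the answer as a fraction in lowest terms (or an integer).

-349/37 dollars

E[payout] = (9/37)·(-4) + (8/37)·21 + (9/37)·1 + (8/37)·3 + (3/37)·(-11) = 132/37
Expected profit = 132/37 − 13 = -349/37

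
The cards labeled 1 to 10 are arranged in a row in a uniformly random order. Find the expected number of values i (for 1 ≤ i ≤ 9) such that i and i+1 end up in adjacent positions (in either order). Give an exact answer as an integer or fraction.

For each i ∈ {1,…,9}, let Xᵢ = 1 if i and i+1 are adjacent. P(Xᵢ=1) = 2·(10−1)!/10! = 2/10.
By linearity, E[ΣXᵢ] = (9)·(2/10) = 9/5.

9/5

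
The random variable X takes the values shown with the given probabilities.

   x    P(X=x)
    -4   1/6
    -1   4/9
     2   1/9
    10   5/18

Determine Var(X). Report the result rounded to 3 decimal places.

27.765

E[X] = (1/6)·(-4) + (4/9)·(-1) + (1/9)·2 + (5/18)·10 = 17/9
E[X²] = (1/6)·16 + (4/9)·1 + (1/9)·4 + (5/18)·100 = 94/3
Var(X) = 94/3 − (17/9)² = 2249/81 ≈ 27.765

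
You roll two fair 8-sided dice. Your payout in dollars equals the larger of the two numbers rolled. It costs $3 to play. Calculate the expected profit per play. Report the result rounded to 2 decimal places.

Distribution of the larger of the two numbers rolled: 1 w.p. 1/64, 2 w.p. 3/64, 3 w.p. 5/64, 4 w.p. 7/64, 5 w.p. 9/64, 6 w.p. 11/64, …
E[payout] = (1/64)·1 + (3/64)·2 + (5/64)·3 + (7/64)·4 + (9/64)·5 + (11/64)·6 + (13/64)·7 + (15/64)·8 = 93/16
Expected profit = 93/16 − 3 = 45/16 ≈ $2.81

$2.81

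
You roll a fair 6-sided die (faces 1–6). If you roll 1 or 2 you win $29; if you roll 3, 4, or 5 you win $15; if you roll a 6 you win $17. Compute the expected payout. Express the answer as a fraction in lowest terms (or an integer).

E[payout] = (1/2)·15 + (1/6)·17 + (1/3)·29 = 20

$20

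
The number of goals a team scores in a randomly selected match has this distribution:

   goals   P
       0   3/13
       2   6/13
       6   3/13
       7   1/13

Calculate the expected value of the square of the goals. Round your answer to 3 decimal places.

13.923

E[X²] = (3/13)·0 + (6/13)·4 + (3/13)·36 + (1/13)·49
     = 181/13 ≈ 13.923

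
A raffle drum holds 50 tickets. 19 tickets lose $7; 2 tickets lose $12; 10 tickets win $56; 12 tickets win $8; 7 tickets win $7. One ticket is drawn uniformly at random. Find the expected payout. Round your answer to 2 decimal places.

$10.96

E[payout] = (19/50)·(-7) + (2/50)·(-12) + (10/50)·56 + (12/50)·8 + (7/50)·7 = 274/25
≈ $10.96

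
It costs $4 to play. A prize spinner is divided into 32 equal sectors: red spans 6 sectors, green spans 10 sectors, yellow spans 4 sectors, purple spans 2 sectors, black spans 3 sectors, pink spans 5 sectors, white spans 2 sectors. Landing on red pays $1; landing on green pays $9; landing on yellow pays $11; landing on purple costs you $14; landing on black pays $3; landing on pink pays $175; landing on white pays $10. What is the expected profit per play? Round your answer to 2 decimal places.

$27.75

E[payout] = (6/32)·1 + (10/32)·9 + (4/32)·11 + (2/32)·(-14) + (3/32)·3 + (5/32)·175 + (2/32)·10 = 127/4
Expected profit = 127/4 − 4 = 111/4 ≈ $27.75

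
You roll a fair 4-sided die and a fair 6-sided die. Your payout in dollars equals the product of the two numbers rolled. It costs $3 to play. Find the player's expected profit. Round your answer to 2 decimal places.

Distribution of the product of the two numbers rolled: 1 w.p. 1/24, 2 w.p. 1/12, 3 w.p. 1/12, 4 w.p. 1/8, 5 w.p. 1/24, 6 w.p. 1/8, …
E[payout] = (1/24)·1 + (1/12)·2 + (1/12)·3 + (1/8)·4 + (1/24)·5 + (1/8)·6 + (1/12)·8 + (1/24)·9 + (1/24)·10 + (1/8)·12 + (1/24)·15 + (1/24)·16 + (1/24)·18 + (1/24)·20 + (1/24)·24 = 35/4
Expected profit = 35/4 − 3 = 23/4 ≈ $5.75

$5.75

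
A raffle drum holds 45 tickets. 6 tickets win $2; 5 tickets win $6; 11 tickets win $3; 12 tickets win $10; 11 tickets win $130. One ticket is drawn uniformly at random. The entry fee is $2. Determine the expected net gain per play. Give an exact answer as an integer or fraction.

E[payout] = (6/45)·2 + (5/45)·6 + (11/45)·3 + (12/45)·10 + (11/45)·130 = 325/9
Expected profit = 325/9 − 2 = 307/9

307/9 dollars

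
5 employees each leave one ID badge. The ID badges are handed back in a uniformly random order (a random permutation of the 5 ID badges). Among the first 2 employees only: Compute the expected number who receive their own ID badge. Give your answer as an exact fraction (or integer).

2/5

Let Xᵢ = 1 if person i gets their own ID badge. For each i, P(Xᵢ=1) = 1/5.
By linearity of expectation, E[X₁+…+X_2] = 2·(1/5) = 2/5.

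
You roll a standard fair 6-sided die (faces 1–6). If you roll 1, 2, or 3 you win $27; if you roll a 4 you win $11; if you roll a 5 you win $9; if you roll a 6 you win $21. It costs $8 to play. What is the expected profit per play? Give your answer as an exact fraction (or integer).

E[payout] = (1/6)·9 + (1/6)·11 + (1/6)·21 + (1/2)·27 = 61/3
Expected profit = 61/3 − 8 = 37/3

37/3 dollars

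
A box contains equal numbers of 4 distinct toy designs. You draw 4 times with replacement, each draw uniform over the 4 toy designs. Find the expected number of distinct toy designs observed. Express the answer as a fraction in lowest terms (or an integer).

Let Xⱼ=1 if type j appears at least once. P(Xⱼ=1) = 1 − ((4−1)/4)^4 = 175/256.
E[#distinct] = 4·175/256 = 175/64.

175/64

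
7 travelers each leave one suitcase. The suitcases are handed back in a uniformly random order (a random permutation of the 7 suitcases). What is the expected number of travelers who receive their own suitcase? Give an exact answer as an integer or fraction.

Let Xᵢ = 1 if person i gets their own suitcase. For each i, P(Xᵢ=1) = 1/7.
By linearity of expectation, E[X₁+…+X_7] = 7·(1/7) = 1.

1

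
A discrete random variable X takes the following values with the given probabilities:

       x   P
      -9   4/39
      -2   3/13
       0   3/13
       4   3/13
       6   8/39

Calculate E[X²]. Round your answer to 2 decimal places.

20.31

E[X²] = (4/39)·81 + (3/13)·4 + (3/13)·0 + (3/13)·16 + (8/39)·36
     = 264/13 ≈ 20.31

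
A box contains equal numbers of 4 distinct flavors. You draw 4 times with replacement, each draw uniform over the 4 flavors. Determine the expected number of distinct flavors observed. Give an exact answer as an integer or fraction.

Let Xⱼ=1 if type j appears at least once. P(Xⱼ=1) = 1 − ((4−1)/4)^4 = 175/256.
E[#distinct] = 4·175/256 = 175/64.

175/64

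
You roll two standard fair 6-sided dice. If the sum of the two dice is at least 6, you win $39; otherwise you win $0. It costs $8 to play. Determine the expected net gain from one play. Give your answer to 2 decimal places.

E[payout] = (5/18)·0 + (13/18)·39 = 169/6
Expected profit = 169/6 − 8 = 121/6 ≈ $20.17

$20.17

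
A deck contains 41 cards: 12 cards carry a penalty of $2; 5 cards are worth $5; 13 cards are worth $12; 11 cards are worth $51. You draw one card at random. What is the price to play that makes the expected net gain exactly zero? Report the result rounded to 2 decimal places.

$17.51

E[payout] = (12/41)·(-2) + (5/41)·5 + (13/41)·12 + (11/41)·51 = 718/41
Fair fee = E[payout] = 718/41 ≈ $17.51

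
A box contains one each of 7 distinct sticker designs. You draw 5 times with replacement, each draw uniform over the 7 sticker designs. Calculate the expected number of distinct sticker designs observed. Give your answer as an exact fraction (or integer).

9031/2401

Let Xⱼ=1 if type j appears at least once. P(Xⱼ=1) = 1 − ((7−1)/7)^5 = 9031/16807.
E[#distinct] = 7·9031/16807 = 9031/2401.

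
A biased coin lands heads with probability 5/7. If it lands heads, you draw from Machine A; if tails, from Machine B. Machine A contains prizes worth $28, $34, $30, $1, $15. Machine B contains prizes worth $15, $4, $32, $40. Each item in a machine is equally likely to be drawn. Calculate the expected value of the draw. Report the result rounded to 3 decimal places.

$21.929

E[X | Machine A] = (28 + 34 + 30 + 1 + 15)/5 = 108/5
E[X | Machine B] = (15 + 4 + 32 + 40)/4 = 91/4
E[X] = (5/7)·108/5 + (2/7)·91/4 = 307/14 ≈ 21.929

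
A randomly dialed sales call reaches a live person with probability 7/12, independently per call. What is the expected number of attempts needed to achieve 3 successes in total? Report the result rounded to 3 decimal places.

By linearity (sum of 3 independent geometric waits), E[trials] = 3/p = 3/(7/12) = 36/7.
≈ 5.143

5.143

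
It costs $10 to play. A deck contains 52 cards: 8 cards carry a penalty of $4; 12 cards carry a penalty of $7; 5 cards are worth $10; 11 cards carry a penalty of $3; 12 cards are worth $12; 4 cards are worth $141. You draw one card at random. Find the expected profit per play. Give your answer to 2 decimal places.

E[payout] = (8/52)·(-4) + (12/52)·(-7) + (5/52)·10 + (11/52)·(-3) + (12/52)·12 + (4/52)·141 = 609/52
Expected profit = 609/52 − 10 = 89/52 ≈ $1.71

$1.71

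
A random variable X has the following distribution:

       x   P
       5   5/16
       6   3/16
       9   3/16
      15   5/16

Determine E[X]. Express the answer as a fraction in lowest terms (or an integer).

145/16

E[X] = (5/16)·5 + (3/16)·6 + (3/16)·9 + (5/16)·15
     = 145/16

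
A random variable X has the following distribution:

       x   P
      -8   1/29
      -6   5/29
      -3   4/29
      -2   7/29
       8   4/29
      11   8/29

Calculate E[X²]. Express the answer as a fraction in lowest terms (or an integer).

E[X²] = (1/29)·64 + (5/29)·36 + (4/29)·9 + (7/29)·4 + (4/29)·64 + (8/29)·121
     = 1532/29

1532/29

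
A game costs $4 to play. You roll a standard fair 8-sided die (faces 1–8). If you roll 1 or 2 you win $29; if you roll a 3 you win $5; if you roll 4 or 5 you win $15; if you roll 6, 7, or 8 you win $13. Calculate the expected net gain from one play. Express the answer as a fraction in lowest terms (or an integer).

E[payout] = (1/8)·5 + (3/8)·13 + (1/4)·15 + (1/4)·29 = 33/2
Expected profit = 33/2 − 4 = 25/2

25/2 dollars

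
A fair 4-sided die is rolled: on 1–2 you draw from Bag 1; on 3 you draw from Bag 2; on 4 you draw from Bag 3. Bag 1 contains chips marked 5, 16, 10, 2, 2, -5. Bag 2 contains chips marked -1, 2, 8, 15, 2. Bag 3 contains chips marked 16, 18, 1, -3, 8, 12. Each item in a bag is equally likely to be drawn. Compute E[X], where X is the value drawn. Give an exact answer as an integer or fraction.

179/30

E[X | Bag 1] = (5 + 16 + 10 + 2 + 2 − 5)/6 = 5
E[X | Bag 2] = (-1 + 2 + 8 + 15 + 2)/5 = 26/5
E[X | Bag 3] = (16 + 18 + 1 − 3 + 8 + 12)/6 = 26/3
E[X] = (1/2)·5 + (1/4)·26/5 + (1/4)·26/3 = 179/30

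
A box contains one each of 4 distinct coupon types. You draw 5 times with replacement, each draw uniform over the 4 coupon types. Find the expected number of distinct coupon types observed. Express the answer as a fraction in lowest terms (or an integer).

Let Xⱼ=1 if type j appears at least once. P(Xⱼ=1) = 1 − ((4−1)/4)^5 = 781/1024.
E[#distinct] = 4·781/1024 = 781/256.

781/256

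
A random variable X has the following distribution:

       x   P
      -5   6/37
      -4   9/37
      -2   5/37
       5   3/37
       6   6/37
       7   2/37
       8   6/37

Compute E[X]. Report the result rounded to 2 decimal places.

E[X] = (6/37)·(-5) + (9/37)·(-4) + (5/37)·(-2) + (3/37)·5 + (6/37)·6 + (2/37)·7 + (6/37)·8
     = 1 ≈ 1.00

1.00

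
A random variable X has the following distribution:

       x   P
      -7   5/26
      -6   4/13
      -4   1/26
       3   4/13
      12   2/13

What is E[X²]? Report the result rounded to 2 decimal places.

E[X²] = (5/26)·49 + (4/13)·36 + (1/26)·16 + (4/13)·9 + (2/13)·144
     = 1197/26 ≈ 46.04

46.04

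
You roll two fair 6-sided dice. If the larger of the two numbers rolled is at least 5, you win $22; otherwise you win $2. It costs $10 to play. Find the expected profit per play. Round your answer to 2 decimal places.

E[payout] = (4/9)·2 + (5/9)·22 = 118/9
Expected profit = 118/9 − 10 = 28/9 ≈ $3.11

$3.11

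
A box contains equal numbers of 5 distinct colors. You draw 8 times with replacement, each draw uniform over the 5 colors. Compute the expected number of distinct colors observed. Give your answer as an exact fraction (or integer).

325089/78125

Let Xⱼ=1 if type j appears at least once. P(Xⱼ=1) = 1 − ((5−1)/5)^8 = 325089/390625.
E[#distinct] = 5·325089/390625 = 325089/78125.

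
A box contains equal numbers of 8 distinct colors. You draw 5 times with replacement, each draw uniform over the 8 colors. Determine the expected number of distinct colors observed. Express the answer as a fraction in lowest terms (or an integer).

Let Xⱼ=1 if type j appears at least once. P(Xⱼ=1) = 1 − ((8−1)/8)^5 = 15961/32768.
E[#distinct] = 8·15961/32768 = 15961/4096.

15961/4096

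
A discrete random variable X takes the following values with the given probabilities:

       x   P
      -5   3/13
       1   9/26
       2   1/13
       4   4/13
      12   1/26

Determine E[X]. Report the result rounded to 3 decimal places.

1.038

E[X] = (3/13)·(-5) + (9/26)·1 + (1/13)·2 + (4/13)·4 + (1/26)·12
     = 27/26 ≈ 1.038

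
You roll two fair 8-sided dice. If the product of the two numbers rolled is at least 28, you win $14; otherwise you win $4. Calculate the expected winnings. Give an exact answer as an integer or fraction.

223/32 dollars

E[payout] = (45/64)·4 + (19/64)·14 = 223/32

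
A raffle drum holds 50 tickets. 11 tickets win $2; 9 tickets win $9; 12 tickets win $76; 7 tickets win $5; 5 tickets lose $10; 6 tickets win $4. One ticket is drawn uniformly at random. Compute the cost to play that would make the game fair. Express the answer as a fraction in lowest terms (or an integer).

E[payout] = (11/50)·2 + (9/50)·9 + (12/50)·76 + (7/50)·5 + (5/50)·(-10) + (6/50)·4 = 512/25
Fair fee = E[payout] = 512/25

512/25 dollars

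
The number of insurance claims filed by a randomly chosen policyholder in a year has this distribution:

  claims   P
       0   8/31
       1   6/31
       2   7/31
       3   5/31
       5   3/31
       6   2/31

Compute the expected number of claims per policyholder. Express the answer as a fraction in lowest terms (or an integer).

E[X] = (8/31)·0 + (6/31)·1 + (7/31)·2 + (5/31)·3 + (3/31)·5 + (2/31)·6
     = 2

2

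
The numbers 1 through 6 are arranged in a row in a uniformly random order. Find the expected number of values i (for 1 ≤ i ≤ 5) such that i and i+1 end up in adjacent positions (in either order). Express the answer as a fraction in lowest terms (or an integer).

5/3

For each i ∈ {1,…,5}, let Xᵢ = 1 if i and i+1 are adjacent. P(Xᵢ=1) = 2·(6−1)!/6! = 2/6.
By linearity, E[ΣXᵢ] = (5)·(2/6) = 5/3.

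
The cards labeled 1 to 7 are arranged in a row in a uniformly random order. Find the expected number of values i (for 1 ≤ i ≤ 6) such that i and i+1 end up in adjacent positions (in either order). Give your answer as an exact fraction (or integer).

12/7

For each i ∈ {1,…,6}, let Xᵢ = 1 if i and i+1 are adjacent. P(Xᵢ=1) = 2·(7−1)!/7! = 2/7.
By linearity, E[ΣXᵢ] = (6)·(2/7) = 12/7.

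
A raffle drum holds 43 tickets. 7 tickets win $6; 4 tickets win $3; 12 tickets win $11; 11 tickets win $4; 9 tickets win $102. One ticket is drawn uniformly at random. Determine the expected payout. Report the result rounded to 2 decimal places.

E[payout] = (7/43)·6 + (4/43)·3 + (12/43)·11 + (11/43)·4 + (9/43)·102 = 1148/43
≈ $26.70

$26.70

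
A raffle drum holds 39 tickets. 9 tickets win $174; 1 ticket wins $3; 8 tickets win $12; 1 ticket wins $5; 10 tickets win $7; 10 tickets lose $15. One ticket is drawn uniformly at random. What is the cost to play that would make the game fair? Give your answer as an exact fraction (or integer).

530/13 dollars

E[payout] = (9/39)·174 + (1/39)·3 + (8/39)·12 + (1/39)·5 + (10/39)·7 + (10/39)·(-15) = 530/13
Fair fee = E[payout] = 530/13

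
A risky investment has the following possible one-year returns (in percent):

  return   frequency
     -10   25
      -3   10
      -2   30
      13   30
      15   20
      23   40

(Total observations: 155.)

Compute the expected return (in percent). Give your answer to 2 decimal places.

Total = 155, so P(return=-10) = 25/155, etc.
E[X] = (5/31)·(-10) + (2/31)·(-3) + (6/31)·(-2) + (6/31)·13 + (4/31)·15 + (8/31)·23
     = 254/31 ≈ 8.19

8.19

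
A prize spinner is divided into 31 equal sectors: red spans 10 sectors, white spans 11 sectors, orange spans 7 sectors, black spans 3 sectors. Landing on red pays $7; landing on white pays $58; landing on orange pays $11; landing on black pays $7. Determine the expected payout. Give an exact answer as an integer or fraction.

$26

E[payout] = (10/31)·7 + (11/31)·58 + (7/31)·11 + (3/31)·7 = 26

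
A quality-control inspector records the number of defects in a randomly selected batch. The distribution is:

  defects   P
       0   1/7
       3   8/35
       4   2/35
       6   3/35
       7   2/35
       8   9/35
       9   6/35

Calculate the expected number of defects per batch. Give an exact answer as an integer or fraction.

38/7

E[X] = (1/7)·0 + (8/35)·3 + (2/35)·4 + (3/35)·6 + (2/35)·7 + (9/35)·8 + (6/35)·9
     = 38/7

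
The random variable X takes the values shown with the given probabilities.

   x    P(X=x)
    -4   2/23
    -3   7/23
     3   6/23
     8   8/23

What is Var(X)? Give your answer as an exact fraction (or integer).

E[X] = (2/23)·(-4) + (7/23)·(-3) + (6/23)·3 + (8/23)·8 = 53/23
E[X²] = (2/23)·16 + (7/23)·9 + (6/23)·9 + (8/23)·64 = 661/23
Var(X) = 661/23 − (53/23)² = 12394/529

12394/529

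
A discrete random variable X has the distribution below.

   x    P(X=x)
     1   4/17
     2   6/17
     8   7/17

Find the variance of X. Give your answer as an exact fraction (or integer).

E[X] = (4/17)·1 + (6/17)·2 + (7/17)·8 = 72/17
E[X²] = (4/17)·1 + (6/17)·4 + (7/17)·64 = 28
Var(X) = 28 − (72/17)² = 2908/289

2908/289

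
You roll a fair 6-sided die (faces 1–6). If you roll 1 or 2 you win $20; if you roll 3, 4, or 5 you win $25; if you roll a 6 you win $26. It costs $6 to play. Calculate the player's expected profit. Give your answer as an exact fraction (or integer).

E[payout] = (1/3)·20 + (1/2)·25 + (1/6)·26 = 47/2
Expected profit = 47/2 − 6 = 35/2

35/2 dollars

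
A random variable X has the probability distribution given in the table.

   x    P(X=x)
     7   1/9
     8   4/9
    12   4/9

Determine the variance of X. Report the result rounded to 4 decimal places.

E[X] = (1/9)·7 + (4/9)·8 + (4/9)·12 = 29/3
E[X²] = (1/9)·49 + (4/9)·64 + (4/9)·144 = 881/9
Var(X) = 881/9 − (29/3)² = 40/9 ≈ 4.4444

4.4444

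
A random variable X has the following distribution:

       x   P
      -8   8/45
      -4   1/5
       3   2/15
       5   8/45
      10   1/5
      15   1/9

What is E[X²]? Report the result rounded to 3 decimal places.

65.222

E[X²] = (8/45)·64 + (1/5)·16 + (2/15)·9 + (8/45)·25 + (1/5)·100 + (1/9)·225
     = 587/9 ≈ 65.222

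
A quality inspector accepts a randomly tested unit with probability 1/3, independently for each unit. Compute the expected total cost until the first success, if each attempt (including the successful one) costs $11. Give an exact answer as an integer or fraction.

$33

E[#attempts] = 1/p = 3; E[cost] = 11·3 = 33.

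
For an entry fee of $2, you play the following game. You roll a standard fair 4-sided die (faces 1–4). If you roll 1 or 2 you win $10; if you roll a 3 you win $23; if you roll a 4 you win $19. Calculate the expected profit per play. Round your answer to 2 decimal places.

E[payout] = (1/2)·10 + (1/4)·19 + (1/4)·23 = 31/2
Expected profit = 31/2 − 2 = 27/2 ≈ $13.50

$13.50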